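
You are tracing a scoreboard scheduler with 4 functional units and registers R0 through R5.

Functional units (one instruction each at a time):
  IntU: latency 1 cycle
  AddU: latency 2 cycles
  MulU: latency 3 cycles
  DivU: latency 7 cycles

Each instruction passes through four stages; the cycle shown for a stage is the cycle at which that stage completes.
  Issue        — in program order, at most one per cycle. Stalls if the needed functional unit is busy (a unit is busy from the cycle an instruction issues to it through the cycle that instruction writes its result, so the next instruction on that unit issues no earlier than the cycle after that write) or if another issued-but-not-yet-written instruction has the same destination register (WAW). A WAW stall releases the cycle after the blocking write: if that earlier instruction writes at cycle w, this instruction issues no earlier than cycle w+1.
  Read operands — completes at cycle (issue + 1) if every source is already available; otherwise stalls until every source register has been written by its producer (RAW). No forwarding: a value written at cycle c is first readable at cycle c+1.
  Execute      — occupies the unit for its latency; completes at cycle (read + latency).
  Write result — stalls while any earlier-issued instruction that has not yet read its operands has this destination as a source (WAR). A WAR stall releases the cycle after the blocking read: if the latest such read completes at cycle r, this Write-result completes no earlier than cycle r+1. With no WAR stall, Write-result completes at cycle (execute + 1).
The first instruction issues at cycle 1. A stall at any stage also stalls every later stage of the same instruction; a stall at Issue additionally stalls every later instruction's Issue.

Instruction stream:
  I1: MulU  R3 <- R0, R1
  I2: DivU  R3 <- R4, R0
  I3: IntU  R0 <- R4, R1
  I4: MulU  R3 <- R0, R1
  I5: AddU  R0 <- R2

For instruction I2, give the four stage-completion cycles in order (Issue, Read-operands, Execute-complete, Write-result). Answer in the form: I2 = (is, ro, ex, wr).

I2 = (7, 8, 15, 16)

t=1  I1→MulU
t=2  I1 RO
t=5  I1 EX
t=6  I1 WR R3
t=7  I2→DivU
t=8  I2 RO · I3→IntU
t=9  I3 RO
t=10  I3 EX
t=11  I3 WR R0
t=15  I2 EX
t=16  I2 WR R3
t=17  I4→MulU
t=18  I4 RO · I5→AddU
t=19  I5 RO
t=21  I4 EX · I5 EX
t=22  I4 WR R3 · I5 WR R0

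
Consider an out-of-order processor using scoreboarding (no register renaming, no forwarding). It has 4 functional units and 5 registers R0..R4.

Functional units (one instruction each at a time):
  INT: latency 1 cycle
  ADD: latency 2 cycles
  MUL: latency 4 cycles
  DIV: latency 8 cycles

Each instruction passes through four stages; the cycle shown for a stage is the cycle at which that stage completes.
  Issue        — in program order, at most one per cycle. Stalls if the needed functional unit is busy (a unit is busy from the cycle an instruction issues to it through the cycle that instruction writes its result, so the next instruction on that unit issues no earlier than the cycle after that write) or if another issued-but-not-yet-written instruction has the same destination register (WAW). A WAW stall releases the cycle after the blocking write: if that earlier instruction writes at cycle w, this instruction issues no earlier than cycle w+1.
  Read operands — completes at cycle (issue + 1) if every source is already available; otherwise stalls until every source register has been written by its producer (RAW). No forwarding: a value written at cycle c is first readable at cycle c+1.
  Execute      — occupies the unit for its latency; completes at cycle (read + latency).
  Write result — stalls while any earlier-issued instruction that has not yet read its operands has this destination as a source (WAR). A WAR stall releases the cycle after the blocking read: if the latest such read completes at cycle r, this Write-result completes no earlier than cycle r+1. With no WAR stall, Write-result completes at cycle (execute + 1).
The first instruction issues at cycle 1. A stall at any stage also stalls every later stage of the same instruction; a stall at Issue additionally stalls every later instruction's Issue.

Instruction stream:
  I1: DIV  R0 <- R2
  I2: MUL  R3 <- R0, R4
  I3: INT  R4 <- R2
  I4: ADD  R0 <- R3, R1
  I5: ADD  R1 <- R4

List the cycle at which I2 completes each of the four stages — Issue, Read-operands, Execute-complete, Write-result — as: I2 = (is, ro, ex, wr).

I2 = (2, 12, 16, 17)

t=1  issue I1 (DIV)
t=2  I1 read-ops, issue I2 (MUL)
t=3  issue I3 (INT)
t=4  I3 read-ops
t=5  I3 finished on INT
t=10  I1 finished on DIV
t=11  I1→R0
t=12  I2 read-ops, issue I4 (ADD)
t=13  I3→R4
t=16  I2 finished on MUL
t=17  I2→R3
t=18  I4 read-ops
t=20  I4 finished on ADD
t=21  I4→R0
t=22  issue I5 (ADD)
t=23  I5 read-ops
t=25  I5 finished on ADD
t=26  I5→R1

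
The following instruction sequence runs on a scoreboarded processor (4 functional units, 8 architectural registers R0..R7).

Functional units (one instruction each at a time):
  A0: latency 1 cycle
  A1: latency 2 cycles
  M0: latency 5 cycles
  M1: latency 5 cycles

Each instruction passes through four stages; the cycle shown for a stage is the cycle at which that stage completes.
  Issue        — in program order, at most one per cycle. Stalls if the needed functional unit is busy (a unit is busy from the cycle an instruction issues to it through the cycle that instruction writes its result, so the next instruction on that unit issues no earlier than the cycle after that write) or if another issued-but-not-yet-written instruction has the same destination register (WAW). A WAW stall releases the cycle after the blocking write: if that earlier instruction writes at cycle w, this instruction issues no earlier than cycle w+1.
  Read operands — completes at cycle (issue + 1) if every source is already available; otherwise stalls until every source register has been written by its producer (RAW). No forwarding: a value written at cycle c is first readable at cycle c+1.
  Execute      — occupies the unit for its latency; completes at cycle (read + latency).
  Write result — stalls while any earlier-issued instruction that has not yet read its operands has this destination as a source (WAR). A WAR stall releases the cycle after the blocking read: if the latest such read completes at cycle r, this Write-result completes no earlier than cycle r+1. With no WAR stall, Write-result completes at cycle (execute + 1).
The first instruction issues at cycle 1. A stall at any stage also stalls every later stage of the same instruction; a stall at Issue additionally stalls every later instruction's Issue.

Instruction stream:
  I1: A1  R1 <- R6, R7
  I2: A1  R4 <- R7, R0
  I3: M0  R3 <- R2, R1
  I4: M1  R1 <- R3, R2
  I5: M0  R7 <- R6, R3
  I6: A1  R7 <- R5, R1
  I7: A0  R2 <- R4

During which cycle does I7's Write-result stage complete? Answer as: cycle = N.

cycle = 27

cycle 1: I1 issues→A1
cycle 2: I1 reads
cycle 4: I1 exec-done
cycle 5: I1 writes R1
cycle 6: I2 issues→A1
cycle 7: I2 reads · I3 issues→M0
cycle 8: I3 reads · I4 issues→M1
cycle 9: I2 exec-done
cycle 10: I2 writes R4
cycle 13: I3 exec-done
cycle 14: I3 writes R3
cycle 15: I4 reads · I5 issues→M0
cycle 16: I5 reads
cycle 20: I4 exec-done
cycle 21: I4 writes R1 · I5 exec-done
cycle 22: I5 writes R7
cycle 23: I6 issues→A1
cycle 24: I6 reads · I7 issues→A0
cycle 25: I7 reads
cycle 26: I6 exec-done · I7 exec-done
cycle 27: I6 writes R7 · I7 writes R2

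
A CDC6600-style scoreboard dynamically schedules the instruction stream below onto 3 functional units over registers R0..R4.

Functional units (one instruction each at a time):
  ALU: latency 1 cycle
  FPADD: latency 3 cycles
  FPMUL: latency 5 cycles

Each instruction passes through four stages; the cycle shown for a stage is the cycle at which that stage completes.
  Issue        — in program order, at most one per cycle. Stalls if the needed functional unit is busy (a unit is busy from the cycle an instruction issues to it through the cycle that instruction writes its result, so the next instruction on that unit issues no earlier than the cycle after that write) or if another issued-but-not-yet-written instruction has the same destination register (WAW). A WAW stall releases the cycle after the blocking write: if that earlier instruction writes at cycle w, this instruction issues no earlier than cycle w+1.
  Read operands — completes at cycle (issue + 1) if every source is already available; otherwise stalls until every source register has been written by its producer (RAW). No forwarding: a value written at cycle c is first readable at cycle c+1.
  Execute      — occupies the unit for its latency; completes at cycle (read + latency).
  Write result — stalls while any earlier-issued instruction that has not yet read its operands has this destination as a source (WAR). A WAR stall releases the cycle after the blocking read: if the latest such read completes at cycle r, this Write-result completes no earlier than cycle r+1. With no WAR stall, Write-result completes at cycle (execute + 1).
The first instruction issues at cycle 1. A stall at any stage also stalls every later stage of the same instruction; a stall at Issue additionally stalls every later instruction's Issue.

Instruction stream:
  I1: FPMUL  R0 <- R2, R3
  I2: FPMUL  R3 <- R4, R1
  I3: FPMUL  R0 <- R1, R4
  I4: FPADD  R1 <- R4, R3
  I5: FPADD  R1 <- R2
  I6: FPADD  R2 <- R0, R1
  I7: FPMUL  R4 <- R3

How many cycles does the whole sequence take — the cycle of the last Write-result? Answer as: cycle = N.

[1] I1→FPMUL
[2] I1 RO
[7] I1 EX
[8] I1 WR R0
[9] I2→FPMUL
[10] I2 RO
[15] I2 EX
[16] I2 WR R3
[17] I3→FPMUL
[18] I3 RO | I4→FPADD
[19] I4 RO
[22] I4 EX
[23] I3 EX | I4 WR R1
[24] I3 WR R0 | I5→FPADD
[25] I5 RO
[28] I5 EX
[29] I5 WR R1
[30] I6→FPADD
[31] I6 RO | I7→FPMUL
[32] I7 RO
[34] I6 EX
[35] I6 WR R2
[37] I7 EX
[38] I7 WR R4

cycle = 38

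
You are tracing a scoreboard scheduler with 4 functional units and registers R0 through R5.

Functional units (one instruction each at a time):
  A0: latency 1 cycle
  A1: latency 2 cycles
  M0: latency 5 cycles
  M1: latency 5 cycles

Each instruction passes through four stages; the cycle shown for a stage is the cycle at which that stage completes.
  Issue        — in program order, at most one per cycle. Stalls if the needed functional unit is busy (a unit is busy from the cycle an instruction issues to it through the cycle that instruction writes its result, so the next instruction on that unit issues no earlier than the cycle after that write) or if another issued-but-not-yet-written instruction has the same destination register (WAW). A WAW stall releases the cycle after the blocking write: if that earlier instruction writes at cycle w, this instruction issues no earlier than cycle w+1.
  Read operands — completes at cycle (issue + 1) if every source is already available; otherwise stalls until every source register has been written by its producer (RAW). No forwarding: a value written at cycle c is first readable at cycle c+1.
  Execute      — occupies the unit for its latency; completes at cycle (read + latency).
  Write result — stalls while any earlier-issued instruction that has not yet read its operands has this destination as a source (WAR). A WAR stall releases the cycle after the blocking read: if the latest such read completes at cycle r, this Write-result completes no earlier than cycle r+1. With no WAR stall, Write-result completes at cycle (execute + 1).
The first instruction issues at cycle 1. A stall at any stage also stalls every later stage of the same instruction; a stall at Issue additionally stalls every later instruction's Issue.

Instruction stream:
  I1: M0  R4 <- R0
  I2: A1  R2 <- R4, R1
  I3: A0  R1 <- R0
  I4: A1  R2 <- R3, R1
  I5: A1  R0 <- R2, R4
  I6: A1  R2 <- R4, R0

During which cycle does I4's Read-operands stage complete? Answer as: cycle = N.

I1  is:1  ro:2  ex:7  wr:8
I2  is:2  ro:9  ex:11  wr:12  — RAW R4: wait I1 write@8
I3  is:3  ro:4  ex:5  wr:10  — WAR R1: wait I2 read@9
I4  is:13  ro:14  ex:16  wr:17  — struct: A1 busy until I2 writes@12
I5  is:18  ro:19  ex:21  wr:22  — struct: A1 busy until I4 writes@17
I6  is:23  ro:24  ex:26  wr:27  — struct: A1 busy until I5 writes@22

cycle = 14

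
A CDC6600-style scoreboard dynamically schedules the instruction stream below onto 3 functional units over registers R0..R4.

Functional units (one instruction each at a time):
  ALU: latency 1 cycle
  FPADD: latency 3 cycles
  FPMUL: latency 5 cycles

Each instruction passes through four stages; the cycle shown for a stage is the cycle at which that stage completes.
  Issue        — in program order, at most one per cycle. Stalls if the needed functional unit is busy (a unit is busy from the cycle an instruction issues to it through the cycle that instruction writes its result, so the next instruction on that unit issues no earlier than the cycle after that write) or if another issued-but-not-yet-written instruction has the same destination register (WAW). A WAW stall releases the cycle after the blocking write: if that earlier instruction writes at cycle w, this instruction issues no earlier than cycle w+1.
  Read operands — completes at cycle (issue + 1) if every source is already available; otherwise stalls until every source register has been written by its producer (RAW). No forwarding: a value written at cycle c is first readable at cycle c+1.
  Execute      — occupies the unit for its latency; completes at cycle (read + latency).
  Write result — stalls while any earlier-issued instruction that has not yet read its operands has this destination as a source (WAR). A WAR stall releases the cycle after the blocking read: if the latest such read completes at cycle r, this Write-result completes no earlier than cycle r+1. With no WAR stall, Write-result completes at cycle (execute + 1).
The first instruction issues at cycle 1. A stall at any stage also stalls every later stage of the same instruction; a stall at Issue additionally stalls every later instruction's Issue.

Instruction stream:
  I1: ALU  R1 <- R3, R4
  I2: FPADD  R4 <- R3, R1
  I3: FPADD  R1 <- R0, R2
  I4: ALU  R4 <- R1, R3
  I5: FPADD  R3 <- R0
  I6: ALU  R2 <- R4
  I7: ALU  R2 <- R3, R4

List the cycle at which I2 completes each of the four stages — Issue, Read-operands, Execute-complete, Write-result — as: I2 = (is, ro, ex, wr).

  I1 | 1 | 2 | 3 | 4
  I2 | 2 | 5 | 8 | 9   RAW R1: wait I1 write@4
  I3 | 10 | 11 | 14 | 15   struct: FPADD busy until I2 writes@9
  I4 | 11 | 16 | 17 | 18   RAW R1: wait I3 write@15
  I5 | 16 | 17 | 20 | 21   struct: FPADD busy until I3 writes@15
  I6 | 19 | 20 | 21 | 22   struct: ALU busy until I4 writes@18
  I7 | 23 | 24 | 25 | 26   struct: ALU busy until I6 writes@22

I2 = (2, 5, 8, 9)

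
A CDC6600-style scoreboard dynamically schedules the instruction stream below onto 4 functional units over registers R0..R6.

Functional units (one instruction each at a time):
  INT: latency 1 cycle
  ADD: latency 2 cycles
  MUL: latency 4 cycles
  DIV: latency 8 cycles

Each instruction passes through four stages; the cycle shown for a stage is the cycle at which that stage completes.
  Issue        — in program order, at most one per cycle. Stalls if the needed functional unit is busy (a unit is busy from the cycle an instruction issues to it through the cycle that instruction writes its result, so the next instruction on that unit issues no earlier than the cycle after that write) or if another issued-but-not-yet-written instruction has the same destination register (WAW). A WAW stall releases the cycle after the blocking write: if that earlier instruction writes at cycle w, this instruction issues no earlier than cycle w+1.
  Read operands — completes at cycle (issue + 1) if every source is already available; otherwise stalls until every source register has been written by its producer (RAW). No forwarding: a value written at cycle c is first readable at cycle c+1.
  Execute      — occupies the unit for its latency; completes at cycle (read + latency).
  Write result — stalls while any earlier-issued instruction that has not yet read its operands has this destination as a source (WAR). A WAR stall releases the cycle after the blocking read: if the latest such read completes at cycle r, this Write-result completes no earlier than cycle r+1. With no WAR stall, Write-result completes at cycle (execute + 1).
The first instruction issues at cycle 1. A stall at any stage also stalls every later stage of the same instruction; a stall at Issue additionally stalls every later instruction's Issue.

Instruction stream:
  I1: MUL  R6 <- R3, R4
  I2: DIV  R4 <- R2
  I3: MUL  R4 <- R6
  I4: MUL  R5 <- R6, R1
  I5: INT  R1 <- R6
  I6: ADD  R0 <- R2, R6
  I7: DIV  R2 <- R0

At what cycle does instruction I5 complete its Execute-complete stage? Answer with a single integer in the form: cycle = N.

cycle = 23

c1: issue I1 (MUL)
c2: I1 read-ops · issue I2 (DIV)
c3: I2 read-ops
c6: I1 finished on MUL
c7: I1→R6
c11: I2 finished on DIV
c12: I2→R4
c13: issue I3 (MUL)
c14: I3 read-ops
c18: I3 finished on MUL
c19: I3→R4
c20: issue I4 (MUL)
c21: I4 read-ops · issue I5 (INT)
c22: I5 read-ops · issue I6 (ADD)
c23: I5 finished on INT · I6 read-ops · issue I7 (DIV)
c24: I5→R1
c25: I4 finished on MUL · I6 finished on ADD
c26: I4→R5 · I6→R0
c27: I7 read-ops
c35: I7 finished on DIV
c36: I7→R2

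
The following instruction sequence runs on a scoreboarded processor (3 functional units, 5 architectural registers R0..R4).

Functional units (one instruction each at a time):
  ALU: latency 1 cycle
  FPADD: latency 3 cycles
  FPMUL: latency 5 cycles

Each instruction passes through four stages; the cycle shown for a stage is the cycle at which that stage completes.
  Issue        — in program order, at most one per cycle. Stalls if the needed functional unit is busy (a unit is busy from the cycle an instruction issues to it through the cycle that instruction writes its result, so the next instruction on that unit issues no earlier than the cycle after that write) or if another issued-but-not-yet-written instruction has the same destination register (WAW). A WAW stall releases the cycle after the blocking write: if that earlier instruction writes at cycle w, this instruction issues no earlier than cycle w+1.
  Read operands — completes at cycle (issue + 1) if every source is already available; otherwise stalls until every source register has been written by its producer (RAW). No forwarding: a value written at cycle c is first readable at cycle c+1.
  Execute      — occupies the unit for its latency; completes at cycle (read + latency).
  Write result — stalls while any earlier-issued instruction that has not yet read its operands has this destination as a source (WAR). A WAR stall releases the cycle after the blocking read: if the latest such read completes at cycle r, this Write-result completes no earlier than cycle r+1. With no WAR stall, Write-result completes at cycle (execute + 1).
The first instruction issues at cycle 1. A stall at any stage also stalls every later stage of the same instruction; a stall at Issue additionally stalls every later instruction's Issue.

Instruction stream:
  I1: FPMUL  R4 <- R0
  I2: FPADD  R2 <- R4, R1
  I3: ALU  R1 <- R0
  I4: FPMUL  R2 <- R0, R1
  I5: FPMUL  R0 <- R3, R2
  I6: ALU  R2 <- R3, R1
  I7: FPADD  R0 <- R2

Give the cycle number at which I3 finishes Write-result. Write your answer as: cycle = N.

c1: I1 issues→FPMUL
c2: I1 reads, I2 issues→FPADD
c3: I3 issues→ALU
c4: I3 reads
c5: I3 exec-done
c7: I1 exec-done
c8: I1 writes R4
c9: I2 reads
c10: I3 writes R1
c12: I2 exec-done
c13: I2 writes R2
c14: I4 issues→FPMUL
c15: I4 reads
c20: I4 exec-done
c21: I4 writes R2
c22: I5 issues→FPMUL
c23: I5 reads, I6 issues→ALU
c24: I6 reads
c25: I6 exec-done
c26: I6 writes R2
c28: I5 exec-done
c29: I5 writes R0
c30: I7 issues→FPADD
c31: I7 reads
c34: I7 exec-done
c35: I7 writes R0

cycle = 10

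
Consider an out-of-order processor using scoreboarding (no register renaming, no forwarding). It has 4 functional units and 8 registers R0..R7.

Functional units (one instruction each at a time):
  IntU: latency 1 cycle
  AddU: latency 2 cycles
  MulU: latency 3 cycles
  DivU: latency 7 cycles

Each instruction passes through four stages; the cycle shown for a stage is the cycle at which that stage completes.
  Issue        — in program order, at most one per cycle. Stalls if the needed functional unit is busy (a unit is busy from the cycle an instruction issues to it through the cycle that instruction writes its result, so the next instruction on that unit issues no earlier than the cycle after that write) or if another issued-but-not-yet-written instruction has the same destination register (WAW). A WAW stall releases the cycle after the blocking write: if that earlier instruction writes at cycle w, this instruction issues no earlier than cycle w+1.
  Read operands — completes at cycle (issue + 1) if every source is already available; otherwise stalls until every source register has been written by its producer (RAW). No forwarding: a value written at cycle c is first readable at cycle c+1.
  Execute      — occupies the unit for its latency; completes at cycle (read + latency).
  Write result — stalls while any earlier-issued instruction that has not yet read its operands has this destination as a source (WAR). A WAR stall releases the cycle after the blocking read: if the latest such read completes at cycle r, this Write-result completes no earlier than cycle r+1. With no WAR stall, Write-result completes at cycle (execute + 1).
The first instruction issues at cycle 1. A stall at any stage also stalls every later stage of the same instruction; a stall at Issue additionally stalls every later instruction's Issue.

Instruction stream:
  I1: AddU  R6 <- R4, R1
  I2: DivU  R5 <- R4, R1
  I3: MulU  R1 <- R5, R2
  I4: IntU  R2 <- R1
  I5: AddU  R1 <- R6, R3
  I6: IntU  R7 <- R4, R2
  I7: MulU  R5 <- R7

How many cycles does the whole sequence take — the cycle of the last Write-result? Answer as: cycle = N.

cycle = 28

c1: I1 dispatched to AddU
c2: I1 operands ready, I2 dispatched to DivU
c3: I2 operands ready, I3 dispatched to MulU
c4: I1 complete, I4 dispatched to IntU
c5: R6←I1
c10: I2 complete
c11: R5←I2
c12: I3 operands ready
c15: I3 complete
c16: R1←I3
c17: I4 operands ready, I5 dispatched to AddU
c18: I4 complete, I5 operands ready
c19: R2←I4
c20: I5 complete, I6 dispatched to IntU
c21: R1←I5, I6 operands ready, I7 dispatched to MulU
c22: I6 complete
c23: R7←I6
c24: I7 operands ready
c27: I7 complete
c28: R5←I7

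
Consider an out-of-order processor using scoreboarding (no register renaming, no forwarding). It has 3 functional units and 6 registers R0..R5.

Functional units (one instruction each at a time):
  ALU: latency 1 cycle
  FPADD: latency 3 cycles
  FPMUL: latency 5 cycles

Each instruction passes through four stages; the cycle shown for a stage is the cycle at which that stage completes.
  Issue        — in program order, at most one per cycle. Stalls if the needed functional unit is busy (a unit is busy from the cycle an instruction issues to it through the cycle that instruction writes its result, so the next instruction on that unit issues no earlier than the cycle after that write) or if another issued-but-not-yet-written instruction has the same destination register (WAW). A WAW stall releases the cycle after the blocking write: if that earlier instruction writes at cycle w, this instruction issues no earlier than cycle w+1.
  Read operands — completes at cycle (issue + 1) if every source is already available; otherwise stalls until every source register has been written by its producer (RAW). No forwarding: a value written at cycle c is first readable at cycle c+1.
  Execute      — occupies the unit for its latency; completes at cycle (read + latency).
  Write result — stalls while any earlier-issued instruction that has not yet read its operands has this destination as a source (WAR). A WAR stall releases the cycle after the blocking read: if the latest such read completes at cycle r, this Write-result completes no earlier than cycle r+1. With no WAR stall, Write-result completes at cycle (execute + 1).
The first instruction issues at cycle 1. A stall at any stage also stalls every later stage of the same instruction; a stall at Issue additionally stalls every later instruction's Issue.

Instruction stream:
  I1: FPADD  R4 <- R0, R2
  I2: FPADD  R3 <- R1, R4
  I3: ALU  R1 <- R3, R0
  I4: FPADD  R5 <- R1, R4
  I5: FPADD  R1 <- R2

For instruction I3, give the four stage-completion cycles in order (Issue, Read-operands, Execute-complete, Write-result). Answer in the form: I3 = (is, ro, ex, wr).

I3 = (8, 13, 14, 15)

I1: IS=1 RO=2 EX=5 WR=6
I2: IS=7 RO=8 EX=11 WR=12  [struct: FPADD busy until I1 writes@6]
I3: IS=8 RO=13 EX=14 WR=15  [RAW R3: wait I2 write@12]
I4: IS=13 RO=16 EX=19 WR=20  [struct: FPADD busy until I2 writes@12; RAW R1: wait I3 write@15]
I5: IS=21 RO=22 EX=25 WR=26  [struct: FPADD busy until I4 writes@20]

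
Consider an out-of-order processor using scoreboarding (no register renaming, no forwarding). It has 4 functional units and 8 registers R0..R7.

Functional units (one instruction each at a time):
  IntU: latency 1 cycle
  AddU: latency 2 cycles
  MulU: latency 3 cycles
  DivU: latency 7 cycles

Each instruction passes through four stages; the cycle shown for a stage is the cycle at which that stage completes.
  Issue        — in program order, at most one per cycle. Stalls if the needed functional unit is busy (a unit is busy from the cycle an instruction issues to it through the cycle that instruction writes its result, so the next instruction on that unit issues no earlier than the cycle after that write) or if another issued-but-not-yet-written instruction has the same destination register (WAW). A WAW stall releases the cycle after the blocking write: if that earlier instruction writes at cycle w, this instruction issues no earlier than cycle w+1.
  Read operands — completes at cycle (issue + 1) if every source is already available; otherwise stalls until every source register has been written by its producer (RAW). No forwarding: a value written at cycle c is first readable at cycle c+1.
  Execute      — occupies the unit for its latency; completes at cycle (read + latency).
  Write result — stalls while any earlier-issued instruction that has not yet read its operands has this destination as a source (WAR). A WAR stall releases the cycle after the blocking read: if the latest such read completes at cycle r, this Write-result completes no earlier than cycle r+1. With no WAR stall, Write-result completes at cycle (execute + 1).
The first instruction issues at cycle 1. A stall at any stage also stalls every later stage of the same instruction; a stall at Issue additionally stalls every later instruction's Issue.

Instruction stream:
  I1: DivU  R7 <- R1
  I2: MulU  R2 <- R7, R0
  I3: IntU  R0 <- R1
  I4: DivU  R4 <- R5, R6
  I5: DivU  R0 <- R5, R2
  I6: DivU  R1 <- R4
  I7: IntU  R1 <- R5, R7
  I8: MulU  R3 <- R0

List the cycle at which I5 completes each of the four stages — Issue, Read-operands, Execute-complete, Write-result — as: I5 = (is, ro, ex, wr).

I5 = (21, 22, 29, 30)

cycle 1: I1→DivU
cycle 2: I1 RO; I2→MulU
cycle 3: I3→IntU
cycle 4: I3 RO
cycle 5: I3 EX
cycle 9: I1 EX
cycle 10: I1 WR R7
cycle 11: I2 RO; I4→DivU
cycle 12: I3 WR R0; I4 RO
cycle 14: I2 EX
cycle 15: I2 WR R2
cycle 19: I4 EX
cycle 20: I4 WR R4
cycle 21: I5→DivU
cycle 22: I5 RO
cycle 29: I5 EX
cycle 30: I5 WR R0
cycle 31: I6→DivU
cycle 32: I6 RO
cycle 39: I6 EX
cycle 40: I6 WR R1
cycle 41: I7→IntU
cycle 42: I7 RO; I8→MulU
cycle 43: I7 EX; I8 RO
cycle 44: I7 WR R1
cycle 46: I8 EX
cycle 47: I8 WR R3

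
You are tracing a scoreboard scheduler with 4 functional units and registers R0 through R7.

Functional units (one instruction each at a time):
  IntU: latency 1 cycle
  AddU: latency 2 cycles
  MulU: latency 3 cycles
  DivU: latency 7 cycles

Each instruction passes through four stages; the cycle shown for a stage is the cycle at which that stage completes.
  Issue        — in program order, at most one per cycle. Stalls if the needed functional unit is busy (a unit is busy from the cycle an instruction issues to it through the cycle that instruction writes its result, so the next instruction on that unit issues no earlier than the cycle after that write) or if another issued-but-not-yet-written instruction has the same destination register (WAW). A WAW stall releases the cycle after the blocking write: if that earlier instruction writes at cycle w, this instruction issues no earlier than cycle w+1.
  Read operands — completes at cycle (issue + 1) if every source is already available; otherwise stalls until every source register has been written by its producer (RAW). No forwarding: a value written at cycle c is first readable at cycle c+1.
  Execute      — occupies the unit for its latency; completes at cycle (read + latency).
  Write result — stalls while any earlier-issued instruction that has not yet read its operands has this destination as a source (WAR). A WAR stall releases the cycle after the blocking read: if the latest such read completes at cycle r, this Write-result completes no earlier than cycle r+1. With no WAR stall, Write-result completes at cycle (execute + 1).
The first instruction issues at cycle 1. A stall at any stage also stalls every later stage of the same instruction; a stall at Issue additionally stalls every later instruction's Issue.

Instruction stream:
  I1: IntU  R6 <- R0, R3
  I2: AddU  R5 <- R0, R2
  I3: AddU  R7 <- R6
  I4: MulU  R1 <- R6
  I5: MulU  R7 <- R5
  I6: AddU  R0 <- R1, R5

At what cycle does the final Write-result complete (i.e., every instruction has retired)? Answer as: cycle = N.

I1: IS=1 RO=2 EX=3 WR=4
I2: IS=2 RO=3 EX=5 WR=6
I3: IS=7 RO=8 EX=10 WR=11  [struct: AddU busy until I2 writes@6]
I4: IS=8 RO=9 EX=12 WR=13
I5: IS=14 RO=15 EX=18 WR=19  [struct: MulU busy until I4 writes@13]
I6: IS=15 RO=16 EX=18 WR=19

cycle = 19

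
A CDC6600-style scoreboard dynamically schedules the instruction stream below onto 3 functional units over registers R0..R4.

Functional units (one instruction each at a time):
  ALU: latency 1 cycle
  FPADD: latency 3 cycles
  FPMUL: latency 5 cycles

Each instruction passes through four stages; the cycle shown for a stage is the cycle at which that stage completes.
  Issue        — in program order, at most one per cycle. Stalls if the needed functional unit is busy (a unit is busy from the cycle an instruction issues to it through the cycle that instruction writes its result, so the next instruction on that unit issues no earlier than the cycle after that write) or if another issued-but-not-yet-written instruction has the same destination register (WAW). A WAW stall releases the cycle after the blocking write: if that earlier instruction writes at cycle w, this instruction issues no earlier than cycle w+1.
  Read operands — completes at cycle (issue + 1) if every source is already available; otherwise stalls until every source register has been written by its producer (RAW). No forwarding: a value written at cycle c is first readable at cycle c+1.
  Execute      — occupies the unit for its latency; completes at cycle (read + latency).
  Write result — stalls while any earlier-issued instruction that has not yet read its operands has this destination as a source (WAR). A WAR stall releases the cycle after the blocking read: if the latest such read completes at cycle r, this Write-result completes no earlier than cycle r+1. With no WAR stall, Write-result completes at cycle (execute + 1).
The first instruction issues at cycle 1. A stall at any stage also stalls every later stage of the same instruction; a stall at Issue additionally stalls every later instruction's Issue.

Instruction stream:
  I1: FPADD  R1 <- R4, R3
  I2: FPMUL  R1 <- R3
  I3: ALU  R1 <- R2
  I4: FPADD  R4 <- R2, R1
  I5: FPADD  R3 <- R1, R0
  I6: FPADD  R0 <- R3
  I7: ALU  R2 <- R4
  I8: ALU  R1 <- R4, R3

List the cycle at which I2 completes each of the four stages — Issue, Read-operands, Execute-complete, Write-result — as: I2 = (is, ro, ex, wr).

c1: I1 dispatched to FPADD
c2: I1 operands ready
c5: I1 complete
c6: R1←I1
c7: I2 dispatched to FPMUL
c8: I2 operands ready
c13: I2 complete
c14: R1←I2
c15: I3 dispatched to ALU
c16: I3 operands ready; I4 dispatched to FPADD
c17: I3 complete
c18: R1←I3
c19: I4 operands ready
c22: I4 complete
c23: R4←I4
c24: I5 dispatched to FPADD
c25: I5 operands ready
c28: I5 complete
c29: R3←I5
c30: I6 dispatched to FPADD
c31: I6 operands ready; I7 dispatched to ALU
c32: I7 operands ready
c33: I7 complete
c34: I6 complete; R2←I7
c35: R0←I6; I8 dispatched to ALU
c36: I8 operands ready
c37: I8 complete
c38: R1←I8

I2 = (7, 8, 13, 14)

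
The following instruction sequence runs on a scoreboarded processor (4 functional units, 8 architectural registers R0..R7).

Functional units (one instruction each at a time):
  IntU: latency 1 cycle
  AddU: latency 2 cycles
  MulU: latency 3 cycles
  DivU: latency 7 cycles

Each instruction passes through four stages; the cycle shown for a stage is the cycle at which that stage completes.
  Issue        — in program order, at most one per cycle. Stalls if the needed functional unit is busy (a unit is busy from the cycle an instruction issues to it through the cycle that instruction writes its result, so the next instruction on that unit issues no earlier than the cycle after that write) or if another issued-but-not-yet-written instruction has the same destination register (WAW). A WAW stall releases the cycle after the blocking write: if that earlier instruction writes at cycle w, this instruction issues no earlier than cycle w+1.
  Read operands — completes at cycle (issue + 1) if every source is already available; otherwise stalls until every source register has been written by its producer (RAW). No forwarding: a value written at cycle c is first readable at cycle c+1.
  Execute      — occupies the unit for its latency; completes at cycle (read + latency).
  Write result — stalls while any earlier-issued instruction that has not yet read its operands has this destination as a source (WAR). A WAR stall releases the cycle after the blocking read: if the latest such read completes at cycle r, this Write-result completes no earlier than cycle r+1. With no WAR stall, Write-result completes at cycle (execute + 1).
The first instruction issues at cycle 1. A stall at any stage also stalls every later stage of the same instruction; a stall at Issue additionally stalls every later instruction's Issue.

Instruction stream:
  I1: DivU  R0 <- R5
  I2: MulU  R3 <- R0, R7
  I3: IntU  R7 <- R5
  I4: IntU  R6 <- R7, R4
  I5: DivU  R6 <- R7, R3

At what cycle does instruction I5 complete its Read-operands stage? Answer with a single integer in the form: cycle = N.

1) issue 1, read 2, done 9, write 10
2) issue 2, read 11, done 14, write 15  <RAW R0: wait I1 write@10>
3) issue 3, read 4, done 5, write 12  <WAR R7: wait I2 read@11>
4) issue 13, read 14, done 15, write 16  <struct: IntU busy until I3 writes@12>
5) issue 17, read 18, done 25, write 26  <WAW R6: wait I4 write@16>

cycle = 18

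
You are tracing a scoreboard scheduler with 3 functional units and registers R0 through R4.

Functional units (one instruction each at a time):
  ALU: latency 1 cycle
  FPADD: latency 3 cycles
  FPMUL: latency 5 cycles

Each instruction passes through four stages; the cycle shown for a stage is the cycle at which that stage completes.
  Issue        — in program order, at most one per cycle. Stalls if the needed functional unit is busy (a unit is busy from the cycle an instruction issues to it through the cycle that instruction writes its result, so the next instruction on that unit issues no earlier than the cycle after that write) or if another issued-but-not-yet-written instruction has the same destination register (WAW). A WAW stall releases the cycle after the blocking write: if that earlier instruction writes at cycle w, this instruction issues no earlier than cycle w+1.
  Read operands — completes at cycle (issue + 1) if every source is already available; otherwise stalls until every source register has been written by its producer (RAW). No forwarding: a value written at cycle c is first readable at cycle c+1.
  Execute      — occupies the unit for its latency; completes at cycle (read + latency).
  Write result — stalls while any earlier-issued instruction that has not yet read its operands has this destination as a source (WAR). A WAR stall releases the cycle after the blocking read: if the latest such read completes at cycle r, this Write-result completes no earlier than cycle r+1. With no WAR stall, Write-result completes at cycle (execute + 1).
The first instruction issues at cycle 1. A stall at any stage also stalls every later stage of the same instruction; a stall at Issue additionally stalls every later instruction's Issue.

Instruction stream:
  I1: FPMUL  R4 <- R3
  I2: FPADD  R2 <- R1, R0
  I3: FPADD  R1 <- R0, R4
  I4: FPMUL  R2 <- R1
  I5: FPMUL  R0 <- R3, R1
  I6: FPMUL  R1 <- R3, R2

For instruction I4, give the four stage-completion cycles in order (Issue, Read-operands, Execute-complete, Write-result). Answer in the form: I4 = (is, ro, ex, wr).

  I1 | 1 | 2 | 7 | 8
  I2 | 2 | 3 | 6 | 7
  I3 | 8 | 9 | 12 | 13   struct: FPADD busy until I2 writes@7
  I4 | 9 | 14 | 19 | 20   RAW R1: wait I3 write@13
  I5 | 21 | 22 | 27 | 28   struct: FPMUL busy until I4 writes@20
  I6 | 29 | 30 | 35 | 36   struct: FPMUL busy until I5 writes@28

I4 = (9, 14, 19, 20)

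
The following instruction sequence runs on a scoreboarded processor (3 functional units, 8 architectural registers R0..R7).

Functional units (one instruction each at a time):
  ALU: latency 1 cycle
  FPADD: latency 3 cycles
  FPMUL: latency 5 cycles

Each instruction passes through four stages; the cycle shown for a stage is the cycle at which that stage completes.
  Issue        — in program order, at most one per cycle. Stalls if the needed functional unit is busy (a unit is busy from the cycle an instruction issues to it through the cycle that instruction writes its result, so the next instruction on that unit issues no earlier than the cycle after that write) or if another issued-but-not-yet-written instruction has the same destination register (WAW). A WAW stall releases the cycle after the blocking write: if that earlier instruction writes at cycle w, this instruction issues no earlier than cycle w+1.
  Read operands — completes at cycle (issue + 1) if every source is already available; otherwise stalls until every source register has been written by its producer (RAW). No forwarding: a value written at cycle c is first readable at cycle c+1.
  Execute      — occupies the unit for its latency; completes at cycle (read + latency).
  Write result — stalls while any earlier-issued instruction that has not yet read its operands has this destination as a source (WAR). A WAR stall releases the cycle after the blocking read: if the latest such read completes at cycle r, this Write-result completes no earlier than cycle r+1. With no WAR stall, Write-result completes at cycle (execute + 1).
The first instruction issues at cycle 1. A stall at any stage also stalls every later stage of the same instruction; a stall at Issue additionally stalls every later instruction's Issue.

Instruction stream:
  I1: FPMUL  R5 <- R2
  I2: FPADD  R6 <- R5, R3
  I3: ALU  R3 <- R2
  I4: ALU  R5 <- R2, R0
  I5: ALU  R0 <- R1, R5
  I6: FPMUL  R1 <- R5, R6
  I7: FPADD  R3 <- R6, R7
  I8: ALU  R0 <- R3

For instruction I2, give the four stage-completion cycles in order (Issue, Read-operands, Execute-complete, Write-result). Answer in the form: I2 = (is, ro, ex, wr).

I2 = (2, 9, 12, 13)

[1] I1 dispatched to FPMUL
[2] I1 operands ready · I2 dispatched to FPADD
[3] I3 dispatched to ALU
[4] I3 operands ready
[5] I3 complete
[7] I1 complete
[8] R5←I1
[9] I2 operands ready
[10] R3←I3
[11] I4 dispatched to ALU
[12] I2 complete · I4 operands ready
[13] R6←I2 · I4 complete
[14] R5←I4
[15] I5 dispatched to ALU
[16] I5 operands ready · I6 dispatched to FPMUL
[17] I5 complete · I6 operands ready · I7 dispatched to FPADD
[18] R0←I5 · I7 operands ready
[19] I8 dispatched to ALU
[21] I7 complete
[22] I6 complete · R3←I7
[23] R1←I6 · I8 operands ready
[24] I8 complete
[25] R0←I8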